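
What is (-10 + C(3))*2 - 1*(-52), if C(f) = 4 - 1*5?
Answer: 30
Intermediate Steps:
C(f) = -1 (C(f) = 4 - 5 = -1)
(-10 + C(3))*2 - 1*(-52) = (-10 - 1)*2 - 1*(-52) = -11*2 + 52 = -22 + 52 = 30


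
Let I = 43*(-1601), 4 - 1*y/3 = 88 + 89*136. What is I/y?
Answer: 68843/36564 ≈ 1.8828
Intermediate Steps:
y = -36564 (y = 12 - 3*(88 + 89*136) = 12 - 3*(88 + 12104) = 12 - 3*12192 = 12 - 36576 = -36564)
I = -68843
I/y = -68843/(-36564) = -68843*(-1/36564) = 68843/36564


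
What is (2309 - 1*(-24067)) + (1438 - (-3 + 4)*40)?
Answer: 27774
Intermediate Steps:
(2309 - 1*(-24067)) + (1438 - (-3 + 4)*40) = (2309 + 24067) + (1438 - 40) = 26376 + (1438 - 1*40) = 26376 + (1438 - 40) = 26376 + 1398 = 27774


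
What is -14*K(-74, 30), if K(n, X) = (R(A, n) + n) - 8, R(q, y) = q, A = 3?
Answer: 1106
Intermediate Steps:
K(n, X) = -5 + n (K(n, X) = (3 + n) - 8 = -5 + n)
-14*K(-74, 30) = -14*(-5 - 74) = -14*(-79) = 1106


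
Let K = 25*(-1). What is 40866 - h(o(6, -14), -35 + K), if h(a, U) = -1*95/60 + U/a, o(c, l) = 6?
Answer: 490531/12 ≈ 40878.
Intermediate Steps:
K = -25
h(a, U) = -19/12 + U/a (h(a, U) = -95*1/60 + U/a = -19/12 + U/a)
40866 - h(o(6, -14), -35 + K) = 40866 - (-19/12 + (-35 - 25)/6) = 40866 - (-19/12 - 60*⅙) = 40866 - (-19/12 - 10) = 40866 - 1*(-139/12) = 40866 + 139/12 = 490531/12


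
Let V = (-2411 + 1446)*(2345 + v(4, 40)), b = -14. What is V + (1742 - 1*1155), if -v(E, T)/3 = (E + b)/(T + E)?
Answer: -49785911/22 ≈ -2.2630e+6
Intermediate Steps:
v(E, T) = -3*(-14 + E)/(E + T) (v(E, T) = -3*(E - 14)/(T + E) = -3*(-14 + E)/(E + T))
V = -49798825/22 (V = (-2411 + 1446)*(2345 + 3*(14 - 1*4)/(4 + 40)) = -965*(2345 + 3*(14 - 4)/44) = -965*(2345 + 3*(1/44)*10) = -965*(2345 + 15/22) = -965*51605/22 = -49798825/22 ≈ -2.2636e+6)
V + (1742 - 1*1155) = -49798825/22 + (1742 - 1*1155) = -49798825/22 + (1742 - 1155) = -49798825/22 + 587 = -49785911/22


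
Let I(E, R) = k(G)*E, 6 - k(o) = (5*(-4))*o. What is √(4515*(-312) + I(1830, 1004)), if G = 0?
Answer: 30*I*√1553 ≈ 1182.2*I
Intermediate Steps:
k(o) = 6 + 20*o (k(o) = 6 - 5*(-4)*o = 6 - (-20)*o = 6 + 20*o)
I(E, R) = 6*E (I(E, R) = (6 + 20*0)*E = (6 + 0)*E = 6*E)
√(4515*(-312) + I(1830, 1004)) = √(4515*(-312) + 6*1830) = √(-1408680 + 10980) = √(-1397700) = 30*I*√1553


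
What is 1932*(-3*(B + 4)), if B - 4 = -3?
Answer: -28980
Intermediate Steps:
B = 1 (B = 4 - 3 = 1)
1932*(-3*(B + 4)) = 1932*(-3*(1 + 4)) = 1932*(-3*5) = 1932*(-15) = -28980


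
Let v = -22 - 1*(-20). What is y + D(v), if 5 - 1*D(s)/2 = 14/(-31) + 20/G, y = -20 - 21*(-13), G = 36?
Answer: 73319/279 ≈ 262.79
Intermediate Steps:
y = 253 (y = -20 + 273 = 253)
v = -2 (v = -22 + 20 = -2)
D(s) = 2732/279 (D(s) = 10 - 2*(14/(-31) + 20/36) = 10 - 2*(14*(-1/31) + 20*(1/36)) = 10 - 2*(-14/31 + 5/9) = 10 - 2*29/279 = 10 - 58/279 = 2732/279)
y + D(v) = 253 + 2732/279 = 73319/279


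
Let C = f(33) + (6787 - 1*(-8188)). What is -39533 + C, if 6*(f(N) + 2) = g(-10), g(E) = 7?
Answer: -147353/6 ≈ -24559.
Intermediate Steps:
f(N) = -⅚ (f(N) = -2 + (⅙)*7 = -2 + 7/6 = -⅚)
C = 89845/6 (C = -⅚ + (6787 - 1*(-8188)) = -⅚ + (6787 + 8188) = -⅚ + 14975 = 89845/6 ≈ 14974.)
-39533 + C = -39533 + 89845/6 = -147353/6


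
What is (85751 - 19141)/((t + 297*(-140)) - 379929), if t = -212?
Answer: -66610/421721 ≈ -0.15795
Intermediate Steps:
(85751 - 19141)/((t + 297*(-140)) - 379929) = (85751 - 19141)/((-212 + 297*(-140)) - 379929) = 66610/((-212 - 41580) - 379929) = 66610/(-41792 - 379929) = 66610/(-421721) = 66610*(-1/421721) = -66610/421721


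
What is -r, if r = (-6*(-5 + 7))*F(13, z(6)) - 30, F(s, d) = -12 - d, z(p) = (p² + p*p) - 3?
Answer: -942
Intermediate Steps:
z(p) = -3 + 2*p² (z(p) = (p² + p²) - 3 = 2*p² - 3 = -3 + 2*p²)
r = 942 (r = (-6*(-5 + 7))*(-12 - (-3 + 2*6²)) - 30 = (-6*2)*(-12 - (-3 + 2*36)) - 30 = -12*(-12 - (-3 + 72)) - 30 = -12*(-12 - 1*69) - 30 = -12*(-12 - 69) - 30 = -12*(-81) - 30 = 972 - 30 = 942)
-r = -1*942 = -942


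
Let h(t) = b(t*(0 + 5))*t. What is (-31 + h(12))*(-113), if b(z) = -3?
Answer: 7571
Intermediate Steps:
h(t) = -3*t
(-31 + h(12))*(-113) = (-31 - 3*12)*(-113) = (-31 - 36)*(-113) = -67*(-113) = 7571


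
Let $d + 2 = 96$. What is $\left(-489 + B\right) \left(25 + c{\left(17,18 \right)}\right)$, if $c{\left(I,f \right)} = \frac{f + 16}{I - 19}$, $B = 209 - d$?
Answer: $-2992$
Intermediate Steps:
$d = 94$ ($d = -2 + 96 = 94$)
$B = 115$ ($B = 209 - 94 = 115$)
$c{\left(I,f \right)} = \frac{16 + f}{-19 + I}$
$\left(-489 + B\right) \left(25 + c{\left(17,18 \right)}\right) = \left(-489 + 115\right) \left(25 + \frac{16 + 18}{-19 + 17}\right) = - 374 \left(25 + \frac{1}{-2} \cdot 34\right) = - 374 \left(25 - 17\right) = \left(-374\right) 8 = -2992$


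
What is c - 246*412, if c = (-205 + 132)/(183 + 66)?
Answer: -25236721/249 ≈ -1.0135e+5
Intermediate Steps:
c = -73/249 ≈ -0.29317
c - 246*412 = -73/249 - 246*412 = -73/249 - 101352 = -25236721/249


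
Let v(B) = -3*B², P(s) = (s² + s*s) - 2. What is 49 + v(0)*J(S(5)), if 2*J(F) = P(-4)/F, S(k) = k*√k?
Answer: 49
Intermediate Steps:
P(s) = -2 + 2*s² (P(s) = (s² + s²) - 2 = 2*s² - 2 = -2 + 2*s²)
S(k) = k^(3/2)
J(F) = 15/F (J(F) = ((-2 + 2*(-4)²)/F)/2 = ((-2 + 2*16)/F)/2 = ((-2 + 32)/F)/2 = (30/F)/2 = 15/F)
49 + v(0)*J(S(5)) = 49 + (-3*0²)*(15/(5^(3/2))) = 49 + (-3*0)*(15/((5*√5))) = 49 + 0*(15*(√5/25)) = 49 + 0*(3*√5/5) = 49 + 0 = 49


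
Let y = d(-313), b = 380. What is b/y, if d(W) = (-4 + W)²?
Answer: 380/100489 ≈ 0.0037815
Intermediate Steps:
y = 100489 (y = (-4 - 313)² = (-317)² = 100489)
b/y = 380/100489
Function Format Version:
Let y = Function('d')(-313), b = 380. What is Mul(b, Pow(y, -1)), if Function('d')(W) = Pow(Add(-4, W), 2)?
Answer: Rational(380, 100489) ≈ 0.0037815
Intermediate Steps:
y = 100489 (y = Pow(Add(-4, -313), 2) = Pow(-317, 2) = 100489)
Mul(b, Pow(y, -1)) = Mul(380, Pow(100489, -1)) = Mul(380, Rational(1, 100489)) = Rational(380, 100489)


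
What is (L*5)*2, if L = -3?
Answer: -30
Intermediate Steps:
(L*5)*2 = -3*5*2 = -15*2 = -30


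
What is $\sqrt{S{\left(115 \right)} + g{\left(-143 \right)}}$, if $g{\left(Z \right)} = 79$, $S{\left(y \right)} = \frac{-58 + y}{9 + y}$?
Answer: $\frac{\sqrt{305443}}{62} \approx 8.914$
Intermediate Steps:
$S{\left(y \right)} = \frac{-58 + y}{9 + y}$
$\sqrt{S{\left(115 \right)} + g{\left(-143 \right)}} = \sqrt{\frac{-58 + 115}{9 + 115} + 79} = \sqrt{\frac{1}{124} \cdot 57 + 79} = \sqrt{\frac{57}{124} + 79} = \sqrt{\frac{9853}{124}} = \frac{\sqrt{305443}}{62}$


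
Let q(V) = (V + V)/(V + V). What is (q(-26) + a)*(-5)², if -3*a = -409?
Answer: 10300/3 ≈ 3433.3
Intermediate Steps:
q(V) = 1 (q(V) = (2*V)/((2*V)) = (2*V)*(1/(2*V)) = 1)
a = 409/3 (a = -⅓*(-409) = 409/3 ≈ 136.33)
(q(-26) + a)*(-5)² = (1 + 409/3)*(-5)² = (412/3)*25 = 10300/3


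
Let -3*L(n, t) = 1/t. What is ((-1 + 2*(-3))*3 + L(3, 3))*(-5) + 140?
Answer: 2210/9 ≈ 245.56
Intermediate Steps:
L(n, t) = -1/(3*t)
((-1 + 2*(-3))*3 + L(3, 3))*(-5) + 140 = ((-1 + 2*(-3))*3 - ⅓/3)*(-5) + 140 = ((-1 - 6)*3 - ⅓*⅓)*(-5) + 140 = (-7*3 - ⅑)*(-5) + 140 = (-21 - ⅑)*(-5) + 140 = -190/9*(-5) + 140 = 950/9 + 140 = 2210/9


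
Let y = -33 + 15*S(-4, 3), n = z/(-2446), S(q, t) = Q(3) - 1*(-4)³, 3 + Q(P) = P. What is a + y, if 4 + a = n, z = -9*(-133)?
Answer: 2256461/2446 ≈ 922.51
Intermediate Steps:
Q(P) = -3 + P
z = 1197
S(q, t) = 64 (S(q, t) = (-3 + 3) - 1*(-4)³ = 0 - 1*(-64) = 0 + 64 = 64)
n = -1197/2446 (n = 1197/(-2446) = 1197*(-1/2446) = -1197/2446 ≈ -0.48937)
y = 927 (y = -33 + 15*64 = -33 + 960 = 927)
a = -10981/2446 (a = -4 - 1197/2446 = -10981/2446 ≈ -4.4894)
a + y = -10981/2446 + 927 = 2256461/2446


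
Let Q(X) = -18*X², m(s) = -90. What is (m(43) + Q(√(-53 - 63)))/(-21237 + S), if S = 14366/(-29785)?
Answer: -59510430/632558411 ≈ -0.094079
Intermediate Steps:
S = -14366/29785 (S = 14366*(-1/29785) = -14366/29785 ≈ -0.48232)
(m(43) + Q(√(-53 - 63)))/(-21237 + S) = (-90 - 18*(√(-53 - 63))²)/(-21237 - 14366/29785) = (-90 - 18*(√(-116))²)/(-632558411/29785) = (-90 - 18*(2*I*√29)²)*(-29785/632558411) = (-90 - 18*(-116))*(-29785/632558411) = (-90 + 2088)*(-29785/632558411) = 1998*(-29785/632558411) = -59510430/632558411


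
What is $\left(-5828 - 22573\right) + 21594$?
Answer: $-6807$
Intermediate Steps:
$\left(-5828 - 22573\right) + 21594 = -28401 + 21594 = -6807$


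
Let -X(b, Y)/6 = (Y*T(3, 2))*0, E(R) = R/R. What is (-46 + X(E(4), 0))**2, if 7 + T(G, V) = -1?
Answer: 2116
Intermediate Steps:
T(G, V) = -8 (T(G, V) = -7 - 1 = -8)
E(R) = 1
X(b, Y) = 0 (X(b, Y) = -6*Y*(-8)*0 = -6*(-8*Y)*0 = -6*0 = 0)
(-46 + X(E(4), 0))**2 = (-46 + 0)**2 = (-46)**2 = 2116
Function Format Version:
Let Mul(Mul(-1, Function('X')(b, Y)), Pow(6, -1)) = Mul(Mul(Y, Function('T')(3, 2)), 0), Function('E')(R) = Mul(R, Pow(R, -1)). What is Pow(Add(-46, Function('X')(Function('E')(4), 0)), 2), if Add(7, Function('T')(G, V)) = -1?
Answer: 2116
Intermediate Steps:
Function('T')(G, V) = -8 (Function('T')(G, V) = Add(-7, -1) = -8)
Function('E')(R) = 1
Function('X')(b, Y) = 0 (Function('X')(b, Y) = Mul(-6, Mul(Mul(Y, -8), 0)) = Mul(-6, Mul(Mul(-8, Y), 0)) = Mul(-6, 0) = 0)
Pow(Add(-46, Function('X')(Function('E')(4), 0)), 2) = Pow(Add(-46, 0), 2) = Pow(-46, 2) = 2116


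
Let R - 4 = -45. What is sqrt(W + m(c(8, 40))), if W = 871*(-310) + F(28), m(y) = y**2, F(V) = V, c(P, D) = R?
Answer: I*sqrt(268301) ≈ 517.98*I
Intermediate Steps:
R = -41 (R = 4 - 45 = -41)
c(P, D) = -41
W = -269982 (W = 871*(-310) + 28 = -270010 + 28 = -269982)
sqrt(W + m(c(8, 40))) = sqrt(-269982 + (-41)**2) = sqrt(-269982 + 1681) = sqrt(-268301) = I*sqrt(268301)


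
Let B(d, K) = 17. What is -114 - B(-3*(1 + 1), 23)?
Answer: -131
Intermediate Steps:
-114 - B(-3*(1 + 1), 23) = -114 - 1*17 = -114 - 17 = -131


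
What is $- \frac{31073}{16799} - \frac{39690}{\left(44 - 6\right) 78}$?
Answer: $- \frac{126475447}{8298706} \approx -15.24$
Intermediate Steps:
$- \frac{31073}{16799} - \frac{39690}{\left(44 - 6\right) 78} = \left(-31073\right) \frac{1}{16799} - \frac{39690}{38 \cdot 78} = - \frac{31073}{16799} - \frac{39690}{2964} = - \frac{31073}{16799} - \frac{6615}{494} = - \frac{126475447}{8298706}$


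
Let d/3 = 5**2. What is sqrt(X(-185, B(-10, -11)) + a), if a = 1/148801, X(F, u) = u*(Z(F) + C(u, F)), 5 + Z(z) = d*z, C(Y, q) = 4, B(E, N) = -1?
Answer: sqrt(307238751100277)/148801 ≈ 117.80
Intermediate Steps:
d = 75 (d = 3*5**2 = 3*25 = 75)
Z(z) = -5 + 75*z
X(F, u) = u*(-1 + 75*F) (X(F, u) = u*((-5 + 75*F) + 4) = u*(-1 + 75*F))
a = 1/148801 ≈ 6.7204e-6
sqrt(X(-185, B(-10, -11)) + a) = sqrt(-(-1 + 75*(-185)) + 1/148801) = sqrt(-(-1 - 13875) + 1/148801) = sqrt(-1*(-13876) + 1/148801) = sqrt(13876 + 1/148801) = sqrt(2064762677/148801) = sqrt(307238751100277)/148801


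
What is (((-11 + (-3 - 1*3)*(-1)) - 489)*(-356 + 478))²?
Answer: 3632231824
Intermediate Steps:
(((-11 + (-3 - 1*3)*(-1)) - 489)*(-356 + 478))² = (((-11 + (-3 - 3)*(-1)) - 489)*122)² = (((-11 - 6*(-1)) - 489)*122)² = (((-11 + 6) - 489)*122)² = ((-5 - 489)*122)² = (-494*122)² = (-60268)² = 3632231824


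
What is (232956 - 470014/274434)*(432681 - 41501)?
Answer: 12504181533915100/137217 ≈ 9.1127e+10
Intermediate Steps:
(232956 - 470014/274434)*(432681 - 41501) = (232956 - 470014*1/274434)*391180 = (232956 - 235007/137217)*391180 = (31965288445/137217)*391180 = 12504181533915100/137217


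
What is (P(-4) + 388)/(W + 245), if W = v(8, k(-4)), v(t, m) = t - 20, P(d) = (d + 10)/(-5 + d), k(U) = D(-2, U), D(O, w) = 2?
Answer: 1162/699 ≈ 1.6624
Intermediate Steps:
k(U) = 2
P(d) = (10 + d)/(-5 + d)
v(t, m) = -20 + t
W = -12 (W = -20 + 8 = -12)
(P(-4) + 388)/(W + 245) = ((10 - 4)/(-5 - 4) + 388)/(-12 + 245) = (6/(-9) + 388)/233 = (-⅑*6 + 388)*(1/233) = (-⅔ + 388)*(1/233) = (1162/3)*(1/233) = 1162/699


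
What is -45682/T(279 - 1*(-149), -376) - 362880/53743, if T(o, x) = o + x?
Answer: -95152211/107486 ≈ -885.25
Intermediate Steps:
-45682/T(279 - 1*(-149), -376) - 362880/53743 = -45682/((279 - 1*(-149)) - 376) - 362880/53743 = -45682/((279 + 149) - 376) - 362880*1/53743 = -45682/(428 - 376) - 362880/53743 = -45682/52 - 362880/53743 = -45682*1/52 - 362880/53743 = -1757/2 - 362880/53743 = -95152211/107486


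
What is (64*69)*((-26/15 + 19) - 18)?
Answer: -16192/5 ≈ -3238.4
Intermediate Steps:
(64*69)*((-26/15 + 19) - 18) = 4416*((-26*1/15 + 19) - 18) = 4416*((-26/15 + 19) - 18) = 4416*(259/15 - 18) = 4416*(-11/15) = -16192/5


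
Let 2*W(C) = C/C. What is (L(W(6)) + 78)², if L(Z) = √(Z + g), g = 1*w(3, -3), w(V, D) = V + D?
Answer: (156 + √2)²/4 ≈ 6194.8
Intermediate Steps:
w(V, D) = D + V
W(C) = ½ (W(C) = (C/C)/2 = (½)*1 = ½)
g = 0 (g = 1*(-3 + 3) = 1*0 = 0)
L(Z) = √Z (L(Z) = √(Z + 0) = √Z)
(L(W(6)) + 78)² = (√(½) + 78)² = (√2/2 + 78)² = (78 + √2/2)²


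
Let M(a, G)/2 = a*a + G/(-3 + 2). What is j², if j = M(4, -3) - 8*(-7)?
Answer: 8836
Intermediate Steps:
M(a, G) = -2*G + 2*a² (M(a, G) = 2*(a*a + G/(-3 + 2)) = 2*(a² + G/(-1)) = 2*(a² - G) = -2*G + 2*a²)
j = 94 (j = (-2*(-3) + 2*4²) - 8*(-7) = (6 + 2*16) + 56 = (6 + 32) + 56 = 38 + 56 = 94)
j² = 94² = 8836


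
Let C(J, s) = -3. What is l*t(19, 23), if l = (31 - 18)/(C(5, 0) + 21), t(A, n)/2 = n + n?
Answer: 598/9 ≈ 66.444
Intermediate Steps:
t(A, n) = 4*n (t(A, n) = 2*(n + n) = 2*(2*n) = 4*n)
l = 13/18 (l = (31 - 18)/(-3 + 21) = 13/18 ≈ 0.72222)
l*t(19, 23) = 13*(4*23)/18 = (13/18)*92 = 598/9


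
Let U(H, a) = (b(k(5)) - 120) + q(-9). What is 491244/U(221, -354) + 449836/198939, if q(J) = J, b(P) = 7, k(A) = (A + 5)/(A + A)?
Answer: -48836355062/12135279 ≈ -4024.3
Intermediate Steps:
k(A) = (5 + A)/(2*A) (k(A) = (5 + A)/((2*A)) = (5 + A)*(1/(2*A)) = (5 + A)/(2*A))
U(H, a) = -122 (U(H, a) = (7 - 120) - 9 = -113 - 9 = -122)
491244/U(221, -354) + 449836/198939 = 491244/(-122) + 449836/198939 = 491244*(-1/122) + 449836*(1/198939) = -245622/61 + 449836/198939 = -48836355062/12135279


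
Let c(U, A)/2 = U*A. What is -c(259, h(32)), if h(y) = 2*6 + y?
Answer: -22792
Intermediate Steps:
h(y) = 12 + y
c(U, A) = 2*A*U (c(U, A) = 2*(U*A) = 2*(A*U) = 2*A*U)
-c(259, h(32)) = -2*(12 + 32)*259 = -2*44*259 = -1*22792 = -22792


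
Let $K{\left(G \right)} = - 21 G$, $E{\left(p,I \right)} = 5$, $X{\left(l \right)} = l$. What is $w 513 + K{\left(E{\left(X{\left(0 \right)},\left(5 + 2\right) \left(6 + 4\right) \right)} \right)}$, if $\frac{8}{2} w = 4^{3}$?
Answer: $8103$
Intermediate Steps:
$w = 16$ ($w = \frac{4^{3}}{4} = \frac{1}{4} \cdot 64 = 16$)
$w 513 + K{\left(E{\left(X{\left(0 \right)},\left(5 + 2\right) \left(6 + 4\right) \right)} \right)} = 16 \cdot 513 - 105 = 8208 - 105 = 8103$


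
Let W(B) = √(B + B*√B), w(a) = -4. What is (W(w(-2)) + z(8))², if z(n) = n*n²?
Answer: 4*(256 + √(-1 - 2*I))² ≈ 2.6375e+5 - 2613.1*I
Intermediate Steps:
W(B) = √(B + B^(3/2))
z(n) = n³
(W(w(-2)) + z(8))² = (√(-4 + (-4)^(3/2)) + 8³)² = (√(-4 - 8*I) + 512)² = (512 + √(-4 - 8*I))²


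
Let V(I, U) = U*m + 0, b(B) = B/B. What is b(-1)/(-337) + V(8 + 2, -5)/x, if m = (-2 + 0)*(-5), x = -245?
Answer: 3321/16513 ≈ 0.20111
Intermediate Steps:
b(B) = 1
m = 10 (m = -2*(-5) = 10)
V(I, U) = 10*U (V(I, U) = U*10 + 0 = 10*U + 0 = 10*U)
b(-1)/(-337) + V(8 + 2, -5)/x = 1/(-337) + (10*(-5))/(-245) = 1*(-1/337) - 50*(-1/245) = -1/337 + 10/49 = 3321/16513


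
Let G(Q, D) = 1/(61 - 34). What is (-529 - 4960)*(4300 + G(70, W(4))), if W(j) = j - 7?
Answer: -637278389/27 ≈ -2.3603e+7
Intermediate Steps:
W(j) = -7 + j
G(Q, D) = 1/27
(-529 - 4960)*(4300 + G(70, W(4))) = (-529 - 4960)*(4300 + 1/27) = -5489*116101/27 = -637278389/27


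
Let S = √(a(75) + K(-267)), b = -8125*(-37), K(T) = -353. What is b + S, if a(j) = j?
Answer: 300625 + I*√278 ≈ 3.0063e+5 + 16.673*I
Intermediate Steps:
b = 300625
S = I*√278 (S = √(75 - 353) = √(-278) = I*√278 ≈ 16.673*I)
b + S = 300625 + I*√278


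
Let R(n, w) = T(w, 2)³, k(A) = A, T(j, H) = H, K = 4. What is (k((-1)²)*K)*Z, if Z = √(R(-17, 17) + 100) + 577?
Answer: 2308 + 24*√3 ≈ 2349.6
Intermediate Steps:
R(n, w) = 8 (R(n, w) = 2³ = 8)
Z = 577 + 6*√3 (Z = √(8 + 100) + 577 = √108 + 577 = 6*√3 + 577 = 577 + 6*√3 ≈ 587.39)
(k((-1)²)*K)*Z = ((-1)²*4)*(577 + 6*√3) = (1*4)*(577 + 6*√3) = 4*(577 + 6*√3) = 2308 + 24*√3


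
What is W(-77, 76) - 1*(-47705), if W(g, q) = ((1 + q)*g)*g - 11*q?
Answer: 503402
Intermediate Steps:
W(g, q) = -11*q + g**2*(1 + q) (W(g, q) = (g*(1 + q))*g - 11*q = g**2*(1 + q) - 11*q = -11*q + g**2*(1 + q))
W(-77, 76) - 1*(-47705) = ((-77)**2 - 11*76 + 76*(-77)**2) - 1*(-47705) = (5929 - 836 + 76*5929) + 47705 = (5929 - 836 + 450604) + 47705 = 455697 + 47705 = 503402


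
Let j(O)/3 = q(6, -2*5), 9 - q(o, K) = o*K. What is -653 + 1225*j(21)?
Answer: 252922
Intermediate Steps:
q(o, K) = 9 - K*o (q(o, K) = 9 - o*K = 9 - K*o)
j(O) = 207 (j(O) = 3*(9 - 1*(-2*5)*6) = 3*(9 - 1*(-10)*6) = 3*(9 + 60) = 3*69 = 207)
-653 + 1225*j(21) = -653 + 1225*207 = -653 + 253575 = 252922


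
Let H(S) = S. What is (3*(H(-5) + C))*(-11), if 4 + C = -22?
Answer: 1023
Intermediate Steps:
C = -26 (C = -4 - 22 = -26)
(3*(H(-5) + C))*(-11) = (3*(-5 - 26))*(-11) = (3*(-31))*(-11) = -93*(-11) = 1023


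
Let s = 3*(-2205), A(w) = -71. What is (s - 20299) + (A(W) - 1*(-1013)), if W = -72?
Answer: -25972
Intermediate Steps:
s = -6615
(s - 20299) + (A(W) - 1*(-1013)) = (-6615 - 20299) + (-71 - 1*(-1013)) = -26914 + (-71 + 1013) = -26914 + 942 = -25972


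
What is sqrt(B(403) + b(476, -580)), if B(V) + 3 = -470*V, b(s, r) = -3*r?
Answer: I*sqrt(187673) ≈ 433.21*I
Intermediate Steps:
B(V) = -3 - 470*V
sqrt(B(403) + b(476, -580)) = sqrt((-3 - 470*403) - 3*(-580)) = sqrt((-3 - 189410) + 1740) = sqrt(-189413 + 1740) = sqrt(-187673) = I*sqrt(187673)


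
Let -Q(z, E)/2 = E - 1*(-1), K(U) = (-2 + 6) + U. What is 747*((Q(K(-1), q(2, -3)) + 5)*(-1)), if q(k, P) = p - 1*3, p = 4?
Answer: -747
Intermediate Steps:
K(U) = 4 + U
q(k, P) = 1 (q(k, P) = 4 - 1*3 = 4 - 3 = 1)
Q(z, E) = -2 - 2*E (Q(z, E) = -2*(E - 1*(-1)) = -2*(E + 1) = -2*(1 + E) = -2 - 2*E)
747*((Q(K(-1), q(2, -3)) + 5)*(-1)) = 747*(((-2 - 2*1) + 5)*(-1)) = 747*(((-2 - 2) + 5)*(-1)) = 747*((-4 + 5)*(-1)) = 747*(1*(-1)) = 747*(-1) = -747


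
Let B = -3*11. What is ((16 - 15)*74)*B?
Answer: -2442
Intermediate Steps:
B = -33
((16 - 15)*74)*B = ((16 - 15)*74)*(-33) = (1*74)*(-33) = 74*(-33) = -2442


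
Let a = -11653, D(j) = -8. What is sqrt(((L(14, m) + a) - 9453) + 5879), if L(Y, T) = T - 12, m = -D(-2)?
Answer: I*sqrt(15231) ≈ 123.41*I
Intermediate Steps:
m = 8 (m = -1*(-8) = 8)
L(Y, T) = -12 + T
sqrt(((L(14, m) + a) - 9453) + 5879) = sqrt((((-12 + 8) - 11653) - 9453) + 5879) = sqrt(((-4 - 11653) - 9453) + 5879) = sqrt((-11657 - 9453) + 5879) = sqrt(-21110 + 5879) = sqrt(-15231) = I*sqrt(15231)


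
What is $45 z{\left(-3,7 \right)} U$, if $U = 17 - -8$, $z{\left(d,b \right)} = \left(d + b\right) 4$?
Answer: $18000$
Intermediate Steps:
$z{\left(d,b \right)} = 4 b + 4 d$ ($z{\left(d,b \right)} = \left(b + d\right) 4 = 4 b + 4 d$)
$U = 25$ ($U = 17 + 8 = 25$)
$45 z{\left(-3,7 \right)} U = 45 \left(4 \cdot 7 + 4 \left(-3\right)\right) 25 = 45 \left(28 - 12\right) 25 = 45 \cdot 16 \cdot 25 = 720 \cdot 25 = 18000$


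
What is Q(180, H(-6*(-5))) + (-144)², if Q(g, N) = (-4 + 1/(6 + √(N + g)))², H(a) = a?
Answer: 104716025/5046 - 39*√210/841 ≈ 20752.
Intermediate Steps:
Q(180, H(-6*(-5))) + (-144)² = (23 + 4*√(-6*(-5) + 180))²/(6 + √(-6*(-5) + 180))² + (-144)² = (23 + 4*√(30 + 180))²/(6 + √(30 + 180))² + 20736 = (23 + 4*√210)²/(6 + √210)² + 20736 = 20736 + (23 + 4*√210)²/(6 + √210)²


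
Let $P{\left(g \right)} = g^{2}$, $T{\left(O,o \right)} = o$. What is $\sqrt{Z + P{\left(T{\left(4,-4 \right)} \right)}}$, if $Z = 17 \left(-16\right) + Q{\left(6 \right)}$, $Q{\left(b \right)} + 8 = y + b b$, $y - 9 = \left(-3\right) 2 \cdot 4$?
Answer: $9 i \sqrt{3} \approx 15.588 i$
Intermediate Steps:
$y = -15$ ($y = 9 + \left(-3\right) 2 \cdot 4 = 9 - 24 = -15$)
$Q{\left(b \right)} = -23 + b^{2}$ ($Q{\left(b \right)} = -8 + \left(-15 + b b\right) = -8 + \left(-15 + b^{2}\right) = -23 + b^{2}$)
$Z = -259$ ($Z = 17 \left(-16\right) - \left(23 - 6^{2}\right) = -272 + \left(-23 + 36\right) = -272 + 13 = -259$)
$\sqrt{Z + P{\left(T{\left(4,-4 \right)} \right)}} = \sqrt{-259 + \left(-4\right)^{2}} = \sqrt{-259 + 16} = \sqrt{-243} = 9 i \sqrt{3}$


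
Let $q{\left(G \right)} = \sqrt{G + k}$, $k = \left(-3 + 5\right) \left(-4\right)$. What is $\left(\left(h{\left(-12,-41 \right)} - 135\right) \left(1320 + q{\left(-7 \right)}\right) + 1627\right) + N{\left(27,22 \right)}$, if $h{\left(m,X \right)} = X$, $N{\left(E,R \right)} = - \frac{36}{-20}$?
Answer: $- \frac{1153456}{5} - 176 i \sqrt{15} \approx -2.3069 \cdot 10^{5} - 681.65 i$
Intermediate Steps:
$N{\left(E,R \right)} = \frac{9}{5}$ ($N{\left(E,R \right)} = \left(-36\right) \left(- \frac{1}{20}\right) = \frac{9}{5}$)
$k = -8$ ($k = 2 \left(-4\right) = -8$)
$q{\left(G \right)} = \sqrt{-8 + G}$ ($q{\left(G \right)} = \sqrt{G - 8} = \sqrt{-8 + G}$)
$\left(\left(h{\left(-12,-41 \right)} - 135\right) \left(1320 + q{\left(-7 \right)}\right) + 1627\right) + N{\left(27,22 \right)} = \left(\left(-41 - 135\right) \left(1320 + \sqrt{-8 - 7}\right) + 1627\right) + \frac{9}{5} = \left(- 176 \left(1320 + \sqrt{-15}\right) + 1627\right) + \frac{9}{5} = \left(- 176 \left(1320 + i \sqrt{15}\right) + 1627\right) + \frac{9}{5} = \left(\left(-232320 - 176 i \sqrt{15}\right) + 1627\right) + \frac{9}{5} = \left(-230693 - 176 i \sqrt{15}\right) + \frac{9}{5} = - \frac{1153456}{5} - 176 i \sqrt{15}$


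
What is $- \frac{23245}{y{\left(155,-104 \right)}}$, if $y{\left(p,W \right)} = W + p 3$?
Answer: $- \frac{23245}{361} \approx -64.391$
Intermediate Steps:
$y{\left(p,W \right)} = W + 3 p$
$- \frac{23245}{y{\left(155,-104 \right)}} = - \frac{23245}{-104 + 3 \cdot 155} = - \frac{23245}{-104 + 465} = - \frac{23245}{361}$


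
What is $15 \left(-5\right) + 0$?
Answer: $-75$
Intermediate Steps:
$15 \left(-5\right) + 0 = -75 + 0 = -75$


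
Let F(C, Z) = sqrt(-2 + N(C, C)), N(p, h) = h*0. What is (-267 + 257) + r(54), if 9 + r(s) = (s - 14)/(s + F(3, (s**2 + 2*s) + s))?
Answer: (-19*sqrt(2) + 986*I)/(sqrt(2) - 54*I) ≈ -18.26 - 0.019386*I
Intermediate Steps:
N(p, h) = 0
F(C, Z) = I*sqrt(2) (F(C, Z) = sqrt(-2 + 0) = sqrt(-2) = I*sqrt(2))
r(s) = -9 + (-14 + s)/(s + I*sqrt(2)) (r(s) = -9 + (s - 14)/(s + I*sqrt(2)) = -9 + (-14 + s)/(s + I*sqrt(2)))
(-267 + 257) + r(54) = (-267 + 257) + (-14 - 8*54 - 9*I*sqrt(2))/(54 + I*sqrt(2)) = -10 + (-14 - 432 - 9*I*sqrt(2))/(54 + I*sqrt(2)) = -10 + (-446 - 9*I*sqrt(2))/(54 + I*sqrt(2))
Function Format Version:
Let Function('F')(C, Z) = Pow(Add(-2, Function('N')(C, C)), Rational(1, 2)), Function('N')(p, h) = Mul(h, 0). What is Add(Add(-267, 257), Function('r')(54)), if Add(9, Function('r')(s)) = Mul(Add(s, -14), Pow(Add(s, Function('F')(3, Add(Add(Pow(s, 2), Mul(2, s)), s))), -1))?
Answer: Mul(Pow(Add(Pow(2, Rational(1, 2)), Mul(-54, I)), -1), Add(Mul(-19, Pow(2, Rational(1, 2))), Mul(986, I))) ≈ Add(-18.260, Mul(-0.019386, I))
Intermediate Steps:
Function('N')(p, h) = 0
Function('F')(C, Z) = Mul(I, Pow(2, Rational(1, 2))) (Function('F')(C, Z) = Pow(Add(-2, 0), Rational(1, 2)) = Pow(-2, Rational(1, 2)) = Mul(I, Pow(2, Rational(1, 2))))
Function('r')(s) = Add(-9, Mul(Pow(Add(s, Mul(I, Pow(2, Rational(1, 2)))), -1), Add(-14, s))) (Function('r')(s) = Add(-9, Mul(Add(s, -14), Pow(Add(s, Mul(I, Pow(2, Rational(1, 2)))), -1))) = Add(-9, Mul(Add(-14, s), Pow(Add(s, Mul(I, Pow(2, Rational(1, 2)))), -1))) = Add(-9, Mul(Pow(Add(s, Mul(I, Pow(2, Rational(1, 2)))), -1), Add(-14, s))))
Add(Add(-267, 257), Function('r')(54)) = Add(Add(-267, 257), Mul(Pow(Add(54, Mul(I, Pow(2, Rational(1, 2)))), -1), Add(-14, Mul(-8, 54), Mul(-9, I, Pow(2, Rational(1, 2)))))) = Add(-10, Mul(Pow(Add(54, Mul(I, Pow(2, Rational(1, 2)))), -1), Add(-14, -432, Mul(-9, I, Pow(2, Rational(1, 2)))))) = Add(-10, Mul(Pow(Add(54, Mul(I, Pow(2, Rational(1, 2)))), -1), Add(-446, Mul(-9, I, Pow(2, Rational(1, 2))))))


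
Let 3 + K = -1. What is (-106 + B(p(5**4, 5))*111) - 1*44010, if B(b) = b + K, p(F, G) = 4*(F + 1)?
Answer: 233384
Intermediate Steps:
K = -4 (K = -3 - 1 = -4)
p(F, G) = 4 + 4*F (p(F, G) = 4*(1 + F) = 4 + 4*F)
B(b) = -4 + b (B(b) = b - 4 = -4 + b)
(-106 + B(p(5**4, 5))*111) - 1*44010 = (-106 + (-4 + (4 + 4*5**4))*111) - 1*44010 = (-106 + (-4 + (4 + 4*625))*111) - 44010 = (-106 + (-4 + (4 + 2500))*111) - 44010 = (-106 + (-4 + 2504)*111) - 44010 = (-106 + 2500*111) - 44010 = (-106 + 277500) - 44010 = 277394 - 44010 = 233384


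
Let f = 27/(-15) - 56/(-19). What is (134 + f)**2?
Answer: 164839921/9025 ≈ 18265.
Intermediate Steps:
f = 109/95 (f = 27*(-1/15) - 56*(-1/19) = -9/5 + 56/19 = 109/95 ≈ 1.1474)
(134 + f)**2 = (134 + 109/95)**2 = (12839/95)**2 = 164839921/9025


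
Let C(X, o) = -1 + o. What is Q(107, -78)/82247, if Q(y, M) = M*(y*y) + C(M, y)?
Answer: -892916/82247 ≈ -10.857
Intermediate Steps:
Q(y, M) = -1 + y + M*y**2 (Q(y, M) = M*(y*y) + (-1 + y) = M*y**2 + (-1 + y) = -1 + y + M*y**2)
Q(107, -78)/82247 = (-1 + 107 - 78*107**2)/82247 = (-1 + 107 - 78*11449)*(1/82247) = (-1 + 107 - 893022)*(1/82247) = -892916*1/82247 = -892916/82247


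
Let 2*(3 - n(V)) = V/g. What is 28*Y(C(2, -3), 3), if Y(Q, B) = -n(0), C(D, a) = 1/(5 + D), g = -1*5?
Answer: -84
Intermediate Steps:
g = -5
n(V) = 3 + V/10 (n(V) = 3 - V/(2*(-5)) = 3 - V*(-1)/(2*5) = 3 - (-1)*V/10 = 3 + V/10)
Y(Q, B) = -3 (Y(Q, B) = -(3 + (⅒)*0) = -(3 + 0) = -1*3 = -3)
28*Y(C(2, -3), 3) = 28*(-3) = -84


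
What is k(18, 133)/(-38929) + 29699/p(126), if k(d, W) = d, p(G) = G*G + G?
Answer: 1155864335/622941858 ≈ 1.8555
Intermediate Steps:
p(G) = G + G² (p(G) = G² + G = G + G²)
k(18, 133)/(-38929) + 29699/p(126) = 18/(-38929) + 29699/((126*(1 + 126))) = 18*(-1/38929) + 29699/((126*127)) = -18/38929 + 29699/16002 = 1155864335/622941858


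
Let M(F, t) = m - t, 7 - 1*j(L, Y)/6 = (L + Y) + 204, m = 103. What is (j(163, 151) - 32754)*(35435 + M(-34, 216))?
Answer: -1265234040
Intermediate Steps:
j(L, Y) = -1182 - 6*L - 6*Y (j(L, Y) = 42 - 6*((L + Y) + 204) = 42 - 6*(204 + L + Y) = 42 + (-1224 - 6*L - 6*Y) = -1182 - 6*L - 6*Y)
M(F, t) = 103 - t
(j(163, 151) - 32754)*(35435 + M(-34, 216)) = ((-1182 - 6*163 - 6*151) - 32754)*(35435 + (103 - 1*216)) = ((-1182 - 978 - 906) - 32754)*(35435 + (103 - 216)) = (-3066 - 32754)*(35435 - 113) = -35820*35322 = -1265234040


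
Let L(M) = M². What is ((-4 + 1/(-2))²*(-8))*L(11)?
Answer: -19602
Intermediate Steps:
((-4 + 1/(-2))²*(-8))*L(11) = ((-4 + 1/(-2))²*(-8))*11² = ((-4 + 1*(-½))²*(-8))*121 = ((-4 - ½)²*(-8))*121 = ((-9/2)²*(-8))*121 = ((81/4)*(-8))*121 = -162*121 = -19602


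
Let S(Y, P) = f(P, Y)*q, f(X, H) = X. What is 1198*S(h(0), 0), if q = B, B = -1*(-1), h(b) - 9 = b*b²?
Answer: 0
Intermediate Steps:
h(b) = 9 + b³ (h(b) = 9 + b*b² = 9 + b³)
B = 1
q = 1
S(Y, P) = P (S(Y, P) = P*1 = P)
1198*S(h(0), 0) = 1198*0 = 0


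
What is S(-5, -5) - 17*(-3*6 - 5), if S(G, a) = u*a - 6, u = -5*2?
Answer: 435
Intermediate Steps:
u = -10
S(G, a) = -6 - 10*a (S(G, a) = -10*a - 6 = -6 - 10*a)
S(-5, -5) - 17*(-3*6 - 5) = (-6 - 10*(-5)) - 17*(-3*6 - 5) = (-6 + 50) - 17*(-18 - 5) = 44 - 17*(-23) = 44 + 391 = 435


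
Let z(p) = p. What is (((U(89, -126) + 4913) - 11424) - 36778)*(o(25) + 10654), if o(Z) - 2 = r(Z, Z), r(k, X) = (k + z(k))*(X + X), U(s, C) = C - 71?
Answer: -572101816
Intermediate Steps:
U(s, C) = -71 + C
r(k, X) = 4*X*k (r(k, X) = (k + k)*(X + X) = (2*k)*(2*X) = 4*X*k)
o(Z) = 2 + 4*Z**2 (o(Z) = 2 + 4*Z*Z = 2 + 4*Z**2)
(((U(89, -126) + 4913) - 11424) - 36778)*(o(25) + 10654) = ((((-71 - 126) + 4913) - 11424) - 36778)*((2 + 4*25**2) + 10654) = (((-197 + 4913) - 11424) - 36778)*((2 + 4*625) + 10654) = ((4716 - 11424) - 36778)*((2 + 2500) + 10654) = (-6708 - 36778)*(2502 + 10654) = -43486*13156 = -572101816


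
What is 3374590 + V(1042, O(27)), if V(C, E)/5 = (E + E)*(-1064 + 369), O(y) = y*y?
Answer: -1691960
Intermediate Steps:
O(y) = y**2
V(C, E) = -6950*E (V(C, E) = 5*((E + E)*(-1064 + 369)) = 5*((2*E)*(-695)) = 5*(-1390*E) = -6950*E)
3374590 + V(1042, O(27)) = 3374590 - 6950*27**2 = 3374590 - 6950*729 = 3374590 - 5066550 = -1691960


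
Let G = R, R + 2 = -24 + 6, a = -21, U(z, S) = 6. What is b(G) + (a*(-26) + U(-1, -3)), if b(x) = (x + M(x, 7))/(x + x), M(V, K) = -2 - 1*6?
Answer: 5527/10 ≈ 552.70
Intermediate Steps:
M(V, K) = -8 (M(V, K) = -2 - 6 = -8)
R = -20 (R = -2 + (-24 + 6) = -2 - 18 = -20)
G = -20
b(x) = (-8 + x)/(2*x) (b(x) = (x - 8)/(x + x) = (-8 + x)/((2*x)) = (-8 + x)*(1/(2*x)) = (-8 + x)/(2*x))
b(G) + (a*(-26) + U(-1, -3)) = (½)*(-8 - 20)/(-20) + (-21*(-26) + 6) = (½)*(-1/20)*(-28) + (546 + 6) = 7/10 + 552 = 5527/10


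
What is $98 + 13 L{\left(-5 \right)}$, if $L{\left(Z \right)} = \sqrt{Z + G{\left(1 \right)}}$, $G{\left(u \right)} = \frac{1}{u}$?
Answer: $98 + 26 i \approx 98.0 + 26.0 i$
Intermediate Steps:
$L{\left(Z \right)} = \sqrt{1 + Z}$ ($L{\left(Z \right)} = \sqrt{Z + 1^{-1}} = \sqrt{Z + 1} = \sqrt{1 + Z}$)
$98 + 13 L{\left(-5 \right)} = 98 + 13 \sqrt{1 - 5} = 98 + 13 \sqrt{-4} = 98 + 13 \cdot 2 i = 98 + 26 i$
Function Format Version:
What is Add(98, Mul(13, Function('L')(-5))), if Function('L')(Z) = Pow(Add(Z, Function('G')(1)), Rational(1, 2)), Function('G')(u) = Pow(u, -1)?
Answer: Add(98, Mul(26, I)) ≈ Add(98.000, Mul(26.000, I))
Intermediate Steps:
Function('L')(Z) = Pow(Add(1, Z), Rational(1, 2)) (Function('L')(Z) = Pow(Add(Z, Pow(1, -1)), Rational(1, 2)) = Pow(Add(Z, 1), Rational(1, 2)) = Pow(Add(1, Z), Rational(1, 2)))
Add(98, Mul(13, Function('L')(-5))) = Add(98, Mul(13, Pow(Add(1, -5), Rational(1, 2)))) = Add(98, Mul(13, Pow(-4, Rational(1, 2)))) = Add(98, Mul(13, Mul(2, I))) = Add(98, Mul(26, I))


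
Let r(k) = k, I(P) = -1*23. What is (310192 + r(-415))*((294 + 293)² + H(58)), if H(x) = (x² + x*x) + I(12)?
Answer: 108816605898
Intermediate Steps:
I(P) = -23
H(x) = -23 + 2*x² (H(x) = (x² + x*x) - 23 = (x² + x²) - 23 = 2*x² - 23 = -23 + 2*x²)
(310192 + r(-415))*((294 + 293)² + H(58)) = (310192 - 415)*((294 + 293)² + (-23 + 2*58²)) = 309777*(587² + (-23 + 2*3364)) = 309777*(344569 + (-23 + 6728)) = 309777*(344569 + 6705) = 309777*351274 = 108816605898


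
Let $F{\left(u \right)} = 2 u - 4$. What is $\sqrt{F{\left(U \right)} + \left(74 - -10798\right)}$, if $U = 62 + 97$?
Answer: $\sqrt{11186} \approx 105.76$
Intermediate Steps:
$U = 159$
$F{\left(u \right)} = -4 + 2 u$
$\sqrt{F{\left(U \right)} + \left(74 - -10798\right)} = \sqrt{\left(-4 + 2 \cdot 159\right) + \left(74 - -10798\right)} = \sqrt{\left(-4 + 318\right) + \left(74 + 10798\right)} = \sqrt{314 + 10872} = \sqrt{11186}$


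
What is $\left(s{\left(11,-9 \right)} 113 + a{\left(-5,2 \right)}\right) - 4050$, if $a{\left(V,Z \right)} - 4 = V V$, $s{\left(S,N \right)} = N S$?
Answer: $-15208$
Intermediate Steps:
$a{\left(V,Z \right)} = 4 + V^{2}$ ($a{\left(V,Z \right)} = 4 + V V = 4 + V^{2}$)
$\left(s{\left(11,-9 \right)} 113 + a{\left(-5,2 \right)}\right) - 4050 = \left(\left(-9\right) 11 \cdot 113 + \left(4 + \left(-5\right)^{2}\right)\right) - 4050 = \left(\left(-99\right) 113 + \left(4 + 25\right)\right) - 4050 = \left(-11187 + 29\right) - 4050 = -11158 - 4050 = -15208$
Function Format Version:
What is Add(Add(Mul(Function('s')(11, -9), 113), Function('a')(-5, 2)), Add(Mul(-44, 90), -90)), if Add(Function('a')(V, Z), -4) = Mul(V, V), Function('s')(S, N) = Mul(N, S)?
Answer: -15208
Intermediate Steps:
Function('a')(V, Z) = Add(4, Pow(V, 2)) (Function('a')(V, Z) = Add(4, Mul(V, V)) = Add(4, Pow(V, 2)))
Add(Add(Mul(Function('s')(11, -9), 113), Function('a')(-5, 2)), Add(Mul(-44, 90), -90)) = Add(Add(Mul(Mul(-9, 11), 113), Add(4, Pow(-5, 2))), Add(Mul(-44, 90), -90)) = Add(Add(Mul(-99, 113), Add(4, 25)), Add(-3960, -90)) = Add(Add(-11187, 29), -4050) = Add(-11158, -4050) = -15208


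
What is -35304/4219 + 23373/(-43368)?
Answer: -543224853/60989864 ≈ -8.9068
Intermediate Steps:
-35304/4219 + 23373/(-43368) = -35304*1/4219 + 23373*(-1/43368) = -35304/4219 - 7791/14456 = -543224853/60989864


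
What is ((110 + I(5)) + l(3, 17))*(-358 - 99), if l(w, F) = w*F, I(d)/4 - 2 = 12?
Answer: -99169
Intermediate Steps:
I(d) = 56 (I(d) = 8 + 4*12 = 8 + 48 = 56)
l(w, F) = F*w
((110 + I(5)) + l(3, 17))*(-358 - 99) = ((110 + 56) + 17*3)*(-358 - 99) = (166 + 51)*(-457) = 217*(-457) = -99169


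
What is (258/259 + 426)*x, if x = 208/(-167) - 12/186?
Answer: -750034944/1340843 ≈ -559.38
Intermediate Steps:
x = -6782/5177 (x = 208*(-1/167) - 12*1/186 = -208/167 - 2/31 = -6782/5177 ≈ -1.3100)
(258/259 + 426)*x = (258/259 + 426)*(-6782/5177) = (110592/259)*(-6782/5177) = -750034944/1340843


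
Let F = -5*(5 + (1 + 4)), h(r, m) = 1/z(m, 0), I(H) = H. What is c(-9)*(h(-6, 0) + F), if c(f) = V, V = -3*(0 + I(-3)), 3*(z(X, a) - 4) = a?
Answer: -1791/4 ≈ -447.75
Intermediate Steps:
z(X, a) = 4 + a/3
V = 9 (V = -3*(0 - 3) = -3*(-3) = 9)
h(r, m) = ¼ (h(r, m) = 1/(4 + (⅓)*0) = 1/(4 + 0) = 1/4 = ¼)
F = -50 (F = -5*(5 + 5) = -5*10 = -50)
c(f) = 9
c(-9)*(h(-6, 0) + F) = 9*(¼ - 50) = 9*(-199/4) = -1791/4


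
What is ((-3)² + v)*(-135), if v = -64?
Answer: 7425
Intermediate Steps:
((-3)² + v)*(-135) = ((-3)² - 64)*(-135) = (9 - 64)*(-135) = -55*(-135) = 7425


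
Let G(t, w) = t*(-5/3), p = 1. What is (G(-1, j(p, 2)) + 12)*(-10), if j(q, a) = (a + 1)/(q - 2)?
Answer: -410/3 ≈ -136.67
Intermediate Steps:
j(q, a) = (1 + a)/(-2 + q)
G(t, w) = -5*t/3 (G(t, w) = t*(-5*⅓) = t*(-5/3) = -5*t/3)
(G(-1, j(p, 2)) + 12)*(-10) = (-5/3*(-1) + 12)*(-10) = (5/3 + 12)*(-10) = (41/3)*(-10) = -410/3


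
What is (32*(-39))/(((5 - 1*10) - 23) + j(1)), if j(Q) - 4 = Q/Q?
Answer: 1248/23 ≈ 54.261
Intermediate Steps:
j(Q) = 5 (j(Q) = 4 + Q/Q = 4 + 1 = 5)
(32*(-39))/(((5 - 1*10) - 23) + j(1)) = (32*(-39))/(((5 - 1*10) - 23) + 5) = -1248/(((5 - 10) - 23) + 5) = -1248/((-5 - 23) + 5) = -1248/(-28 + 5) = -1248/(-23) = -1248*(-1/23) = 1248/23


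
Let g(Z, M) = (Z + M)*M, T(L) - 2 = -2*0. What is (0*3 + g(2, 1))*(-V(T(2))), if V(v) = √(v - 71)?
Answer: -3*I*√69 ≈ -24.92*I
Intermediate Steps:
T(L) = 2 (T(L) = 2 - 2*0 = 2 + 0 = 2)
g(Z, M) = M*(M + Z) (g(Z, M) = (M + Z)*M = M*(M + Z))
V(v) = √(-71 + v)
(0*3 + g(2, 1))*(-V(T(2))) = (0*3 + 1*(1 + 2))*(-√(-71 + 2)) = (0 + 1*3)*(-√(-69)) = (0 + 3)*(-I*√69) = 3*(-I*√69) = -3*I*√69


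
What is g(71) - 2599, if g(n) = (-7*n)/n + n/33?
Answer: -85927/33 ≈ -2603.8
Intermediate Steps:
g(n) = -7 + n/33 (g(n) = -7 + n*(1/33) = -7 + n/33)
g(71) - 2599 = (-7 + (1/33)*71) - 2599 = (-7 + 71/33) - 2599 = -160/33 - 2599 = -85927/33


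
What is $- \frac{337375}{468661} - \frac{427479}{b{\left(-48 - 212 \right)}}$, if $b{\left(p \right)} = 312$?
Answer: $- \frac{5139692221}{3749288} \approx -1370.8$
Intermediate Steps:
$- \frac{337375}{468661} - \frac{427479}{b{\left(-48 - 212 \right)}} = - \frac{337375}{468661} - \frac{427479}{312} = \left(-337375\right) \frac{1}{468661} - \frac{10961}{8} = - \frac{337375}{468661} - \frac{10961}{8} = - \frac{5139692221}{3749288}$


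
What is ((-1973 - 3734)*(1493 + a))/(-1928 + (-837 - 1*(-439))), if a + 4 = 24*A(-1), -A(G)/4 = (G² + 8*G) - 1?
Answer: 12880699/2326 ≈ 5537.7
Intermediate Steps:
A(G) = 4 - 32*G - 4*G² (A(G) = -4*((G² + 8*G) - 1) = -4*(-1 + G² + 8*G) = 4 - 32*G - 4*G²)
a = 764 (a = -4 + 24*(4 - 32*(-1) - 4*(-1)²) = -4 + 24*(4 + 32 - 4*1) = -4 + 24*(4 + 32 - 4) = -4 + 24*32 = -4 + 768 = 764)
((-1973 - 3734)*(1493 + a))/(-1928 + (-837 - 1*(-439))) = ((-1973 - 3734)*(1493 + 764))/(-1928 + (-837 - 1*(-439))) = (-5707*2257)/(-1928 + (-837 + 439)) = -12880699/(-1928 - 398) = -12880699/(-2326) = -12880699*(-1/2326) = 12880699/2326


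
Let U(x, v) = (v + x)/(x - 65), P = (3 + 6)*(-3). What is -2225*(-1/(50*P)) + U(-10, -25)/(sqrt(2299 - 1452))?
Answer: -89/54 + sqrt(7)/165 ≈ -1.6321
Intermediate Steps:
P = -27 (P = 9*(-3) = -27)
U(x, v) = (v + x)/(-65 + x)
-2225*(-1/(50*P)) + U(-10, -25)/(sqrt(2299 - 1452)) = -2225/((-50*(-27))) + ((-25 - 10)/(-65 - 10))/(sqrt(2299 - 1452)) = -2225/1350 + (-35/(-75))/(sqrt(847)) = -2225*1/1350 + (-1/75*(-35))/((11*sqrt(7))) = -89/54 + 7*(sqrt(7)/77)/15 = -89/54 + sqrt(7)/165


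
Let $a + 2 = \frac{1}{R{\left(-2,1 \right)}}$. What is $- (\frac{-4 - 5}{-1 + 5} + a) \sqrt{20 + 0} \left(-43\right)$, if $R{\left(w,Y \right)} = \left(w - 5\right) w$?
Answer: $- \frac{5031 \sqrt{5}}{14} \approx -803.55$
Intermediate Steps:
$R{\left(w,Y \right)} = w \left(-5 + w\right)$ ($R{\left(w,Y \right)} = \left(-5 + w\right) w = w \left(-5 + w\right)$)
$a = - \frac{27}{14}$ ($a = -2 + \frac{1}{\left(-2\right) \left(-5 - 2\right)} = -2 + \frac{1}{\left(-2\right) \left(-7\right)} = -2 + \frac{1}{14} = - \frac{27}{14} \approx -1.9286$)
$- (\frac{-4 - 5}{-1 + 5} + a) \sqrt{20 + 0} \left(-43\right) = - (\frac{-4 - 5}{-1 + 5} - \frac{27}{14}) \sqrt{20 + 0} \left(-43\right) = - (- \frac{9}{4} - \frac{27}{14}) \sqrt{20} \left(-43\right) = - (\left(-9\right) \frac{1}{4} - \frac{27}{14}) 2 \sqrt{5} \left(-43\right) = - (- \frac{9}{4} - \frac{27}{14}) 2 \sqrt{5} \left(-43\right) = \left(-1\right) \left(- \frac{117}{28}\right) 2 \sqrt{5} \left(-43\right) = \frac{117 \cdot 2 \sqrt{5}}{28} \left(-43\right) = \frac{117 \sqrt{5}}{14} \left(-43\right) = - \frac{5031 \sqrt{5}}{14}$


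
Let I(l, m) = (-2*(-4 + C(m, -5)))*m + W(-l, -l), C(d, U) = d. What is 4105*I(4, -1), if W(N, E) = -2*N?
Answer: -8210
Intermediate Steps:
I(l, m) = 2*l + m*(8 - 2*m) (I(l, m) = (-2*(-4 + m))*m - (-2)*l = (8 - 2*m)*m + 2*l = m*(8 - 2*m) + 2*l = 2*l + m*(8 - 2*m))
4105*I(4, -1) = 4105*(-2*(-1)**2 + 2*4 + 8*(-1)) = 4105*(-2*1 + 8 - 8) = 4105*(-2 + 8 - 8) = 4105*(-2) = -8210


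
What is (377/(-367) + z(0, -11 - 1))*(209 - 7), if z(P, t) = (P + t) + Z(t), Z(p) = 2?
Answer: -817494/367 ≈ -2227.5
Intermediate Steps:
z(P, t) = 2 + P + t (z(P, t) = (P + t) + 2 = 2 + P + t)
(377/(-367) + z(0, -11 - 1))*(209 - 7) = (377/(-367) + (2 + 0 + (-11 - 1)))*(209 - 7) = (377*(-1/367) + (2 + 0 - 12))*202 = (-377/367 - 10)*202 = -4047/367*202 = -817494/367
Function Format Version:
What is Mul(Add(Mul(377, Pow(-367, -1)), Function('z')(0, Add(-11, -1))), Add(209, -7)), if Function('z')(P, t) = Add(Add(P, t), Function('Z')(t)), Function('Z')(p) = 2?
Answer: Rational(-817494, 367) ≈ -2227.5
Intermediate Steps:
Function('z')(P, t) = Add(2, P, t) (Function('z')(P, t) = Add(Add(P, t), 2) = Add(2, P, t))
Mul(Add(Mul(377, Pow(-367, -1)), Function('z')(0, Add(-11, -1))), Add(209, -7)) = Mul(Add(Mul(377, Pow(-367, -1)), Add(2, 0, Add(-11, -1))), Add(209, -7)) = Mul(Add(Mul(377, Rational(-1, 367)), Add(2, 0, -12)), 202) = Mul(Add(Rational(-377, 367), -10), 202) = Mul(Rational(-4047, 367), 202) = Rational(-817494, 367)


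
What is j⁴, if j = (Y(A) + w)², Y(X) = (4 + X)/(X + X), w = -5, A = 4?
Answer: 65536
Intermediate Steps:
Y(X) = (4 + X)/(2*X) (Y(X) = (4 + X)/((2*X)) = (4 + X)*(1/(2*X)) = (4 + X)/(2*X))
j = 16 (j = ((½)*(4 + 4)/4 - 5)² = ((½)*(¼)*8 - 5)² = (1 - 5)² = (-4)² = 16)
j⁴ = 16⁴ = 65536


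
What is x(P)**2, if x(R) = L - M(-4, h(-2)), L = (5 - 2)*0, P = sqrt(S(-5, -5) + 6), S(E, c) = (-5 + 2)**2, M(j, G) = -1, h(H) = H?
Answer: 1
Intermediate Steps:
S(E, c) = 9 (S(E, c) = (-3)**2 = 9)
P = sqrt(15) (P = sqrt(9 + 6) = sqrt(15) ≈ 3.8730)
L = 0 (L = 3*0 = 0)
x(R) = 1 (x(R) = 0 - 1*(-1) = 0 + 1 = 1)
x(P)**2 = 1**2 = 1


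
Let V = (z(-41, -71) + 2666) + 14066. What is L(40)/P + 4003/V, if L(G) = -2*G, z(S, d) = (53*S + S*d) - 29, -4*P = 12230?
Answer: 5453781/21330343 ≈ 0.25568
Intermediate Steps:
P = -6115/2 (P = -1/4*12230 = -6115/2 ≈ -3057.5)
z(S, d) = -29 + 53*S + S*d
V = 17441 (V = ((-29 + 53*(-41) - 41*(-71)) + 2666) + 14066 = ((-29 - 2173 + 2911) + 2666) + 14066 = (709 + 2666) + 14066 = 3375 + 14066 = 17441)
L(40)/P + 4003/V = (-2*40)/(-6115/2) + 4003/17441 = -80*(-2/6115) + 4003*(1/17441) = 32/1223 + 4003/17441 = 5453781/21330343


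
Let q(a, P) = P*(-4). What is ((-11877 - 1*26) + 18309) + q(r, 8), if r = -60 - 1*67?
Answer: 6374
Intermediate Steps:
r = -127 (r = -60 - 67 = -127)
q(a, P) = -4*P
((-11877 - 1*26) + 18309) + q(r, 8) = ((-11877 - 1*26) + 18309) - 4*8 = ((-11877 - 26) + 18309) - 32 = (-11903 + 18309) - 32 = 6406 - 32 = 6374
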